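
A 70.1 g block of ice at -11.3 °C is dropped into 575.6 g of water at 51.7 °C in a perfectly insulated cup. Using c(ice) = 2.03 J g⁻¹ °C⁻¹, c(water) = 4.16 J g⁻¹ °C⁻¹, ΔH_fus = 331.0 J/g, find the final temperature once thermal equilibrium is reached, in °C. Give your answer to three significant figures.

Heat to bring ice to 0 °C and melt it: q₁ = 70.1×2.03×11.3 + 70.1×331.0 = 24811 J
Heat the water can supply cooling to 0 °C: 575.6×4.16×51.7 = 123795 J > q₁, so all ice melts.
Energy balance: 575.6×4.16×(51.7 − T) = 24811 + 70.1×4.16×(T − 0)
2394.496(51.7 − T) = 24811 + 291.616 T
123795 − 24811 = 2686.112 T
T = 98984 / 2686.112 = 36.85 °C

T_f = 36.9 °C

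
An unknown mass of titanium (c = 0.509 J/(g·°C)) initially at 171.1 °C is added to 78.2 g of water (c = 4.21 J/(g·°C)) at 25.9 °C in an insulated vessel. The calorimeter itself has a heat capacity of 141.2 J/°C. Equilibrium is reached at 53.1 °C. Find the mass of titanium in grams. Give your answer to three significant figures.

m = 213 g

q_gained = (78.2 × 4.21 + 141.2) × (53.1 − 25.9) = 12800 J
q_lost = m × 0.509 × (171.1 − 53.1) = 60.062 m
m = 12800 / 60.062 = 213 g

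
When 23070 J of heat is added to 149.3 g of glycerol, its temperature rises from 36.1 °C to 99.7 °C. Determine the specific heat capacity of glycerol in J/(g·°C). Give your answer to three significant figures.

c = 2.43 J/(g·°C)

c = q / (m ΔT) = 23070 / (149.3 × 63.6)
c = 23070 / 9495.48 = 2.43 J/(g·°C)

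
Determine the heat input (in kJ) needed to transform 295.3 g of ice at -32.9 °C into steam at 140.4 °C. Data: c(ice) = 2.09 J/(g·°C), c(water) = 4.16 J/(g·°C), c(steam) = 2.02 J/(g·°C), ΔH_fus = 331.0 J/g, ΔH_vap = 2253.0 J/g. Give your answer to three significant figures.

q1 (heat ice -32.9→0.0 °C): 295.3 × 2.09 × 32.9 = 20305 J
q2 (melt at 0 °C): 295.3 × 331.0 = 97744 J
q3 (heat water 0.0→100.0 °C): 295.3 × 4.16 × 100.0 = 122845 J
q4 (vaporize at 100 °C): 295.3 × 2253.0 = 665311 J
q5 (heat steam 100.0→140.4 °C): 295.3 × 2.02 × 40.4 = 24099 J
Total: 20305 + 97744 + 122845 + 665311 + 24099 = 930304 J = 930 kJ

q = 930 kJ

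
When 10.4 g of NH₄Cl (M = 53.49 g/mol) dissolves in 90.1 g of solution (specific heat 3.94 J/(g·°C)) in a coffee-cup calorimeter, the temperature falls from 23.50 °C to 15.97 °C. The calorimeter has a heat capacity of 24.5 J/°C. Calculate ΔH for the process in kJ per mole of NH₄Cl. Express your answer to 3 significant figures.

|ΔT| = |15.97 − 23.50| = 7.53 °C
|q_surr| = (90.1 × 3.94 + 24.5) × 7.53 = 379.494 × 7.53 = 2858 J
n(NH₄Cl) = 10.4 / 53.49 = 0.1944 mol
Temperature fell, so q_rxn = +|q_surr| = 2.858 kJ
ΔH = q_rxn / n = 14.70 kJ/mol

ΔH = 14.7 kJ/mol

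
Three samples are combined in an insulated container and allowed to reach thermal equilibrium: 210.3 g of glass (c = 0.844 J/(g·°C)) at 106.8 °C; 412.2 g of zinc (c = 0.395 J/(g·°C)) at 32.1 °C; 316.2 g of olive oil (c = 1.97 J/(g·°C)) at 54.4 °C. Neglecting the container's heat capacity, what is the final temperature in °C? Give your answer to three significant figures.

Σ mᵢcᵢ(T − Tᵢ) = 0  ⇒  T = Σ mᵢcᵢTᵢ / Σ mᵢcᵢ
Σ mᵢcᵢ = 210.3×0.844 + 412.2×0.395 + 316.2×1.97 = 963.2262
Σ mᵢcᵢTᵢ = 177.4932×106.8 + 162.819×32.1 + 622.914×54.4 = 58069
T = 58069 / 963.2262 = 60.29 °C

T_f = 60.3 °C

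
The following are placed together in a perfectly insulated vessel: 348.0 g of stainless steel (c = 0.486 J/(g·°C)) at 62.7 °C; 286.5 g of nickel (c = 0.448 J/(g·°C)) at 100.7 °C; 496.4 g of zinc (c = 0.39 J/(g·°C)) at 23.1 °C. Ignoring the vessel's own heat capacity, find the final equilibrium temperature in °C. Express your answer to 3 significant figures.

Σ mᵢcᵢ(T − Tᵢ) = 0  ⇒  T = Σ mᵢcᵢTᵢ / Σ mᵢcᵢ
Σ mᵢcᵢ = 348.0×0.486 + 286.5×0.448 + 496.4×0.39 = 491.076
Σ mᵢcᵢTᵢ = 169.128×62.7 + 128.352×100.7 + 193.596×23.1 = 28001
T = 28001 / 491.076 = 57.02 °C

T_f = 57.0 °C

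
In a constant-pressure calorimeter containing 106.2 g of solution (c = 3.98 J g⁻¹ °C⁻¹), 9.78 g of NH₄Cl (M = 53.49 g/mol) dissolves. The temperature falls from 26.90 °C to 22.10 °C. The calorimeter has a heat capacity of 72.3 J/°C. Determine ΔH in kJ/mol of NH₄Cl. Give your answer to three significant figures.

ΔH = 13.0 kJ/mol

|ΔT| = |22.10 − 26.90| = 4.80 °C
|q_surr| = (106.2 × 3.98 + 72.3) × 4.80 = 494.976 × 4.80 = 2376 J
n(NH₄Cl) = 9.78 / 53.49 = 0.1828 mol
Temperature fell, so q_rxn = +|q_surr| = 2.376 kJ
ΔH = q_rxn / n = 13.00 kJ/mol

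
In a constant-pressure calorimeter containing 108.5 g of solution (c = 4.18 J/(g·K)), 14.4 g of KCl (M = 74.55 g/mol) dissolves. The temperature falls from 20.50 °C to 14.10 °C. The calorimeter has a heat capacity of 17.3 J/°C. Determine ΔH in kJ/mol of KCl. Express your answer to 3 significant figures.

ΔH = 15.6 kJ/mol

|ΔT| = |14.10 − 20.50| = 6.40 °C
|q_surr| = (108.5 × 4.18 + 17.3) × 6.40 = 470.83 × 6.40 = 3013 J
n(KCl) = 14.4 / 74.55 = 0.1932 mol
Temperature fell, so q_rxn = +|q_surr| = 3.013 kJ
ΔH = q_rxn / n = 15.60 kJ/mol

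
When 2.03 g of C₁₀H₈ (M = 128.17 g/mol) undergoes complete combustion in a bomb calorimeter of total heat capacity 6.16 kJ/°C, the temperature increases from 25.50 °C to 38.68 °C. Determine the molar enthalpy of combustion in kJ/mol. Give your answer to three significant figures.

ΔH = -5130 kJ/mol

ΔT = 38.68 − 25.50 = 13.18 °C
q_cal = C_cal × ΔT = 6.16 × 13.18 = 81.1888 kJ
n = 2.03 / 128.17 = 0.01584 mol
q_rxn = −q_cal = -81.1888 kJ
ΔH = -81.1888 / 0.01584 = -5126 kJ/mol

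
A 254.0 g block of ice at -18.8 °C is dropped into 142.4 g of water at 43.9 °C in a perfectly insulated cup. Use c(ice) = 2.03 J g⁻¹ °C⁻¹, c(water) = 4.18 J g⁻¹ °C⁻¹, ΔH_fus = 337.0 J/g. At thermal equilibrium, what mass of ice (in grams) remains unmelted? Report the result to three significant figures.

Heat to warm all ice to 0 °C: 254.0×2.03×18.8 = 9693.7 J
Heat released by water cooling to 0 °C: 142.4×4.18×43.9 = 26131 J
26131 J < 9693.7 + 254.0×337.0 = 95291.7 J, so not all ice melts; final T = 0 °C.
Heat left for melting: 26131 − 9693.7 = 16437.3 J
Mass melted = 16437.3 / 337.0 = 48.78 g
Ice remaining = 254.0 − 48.78 = 205.22 g

m_ice remaining = 205 g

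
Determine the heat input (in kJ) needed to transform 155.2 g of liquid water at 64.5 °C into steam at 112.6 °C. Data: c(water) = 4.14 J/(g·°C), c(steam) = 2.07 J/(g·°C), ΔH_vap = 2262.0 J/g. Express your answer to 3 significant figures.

q1 (heat water 64.5→100.0 °C): 155.2 × 4.14 × 35.5 = 22810 J
q2 (vaporize at 100 °C): 155.2 × 2262.0 = 351062 J
q3 (heat steam 100.0→112.6 °C): 155.2 × 2.07 × 12.6 = 4048 J
Total: 22810 + 351062 + 4048 = 377920 J = 378 kJ

q = 378 kJ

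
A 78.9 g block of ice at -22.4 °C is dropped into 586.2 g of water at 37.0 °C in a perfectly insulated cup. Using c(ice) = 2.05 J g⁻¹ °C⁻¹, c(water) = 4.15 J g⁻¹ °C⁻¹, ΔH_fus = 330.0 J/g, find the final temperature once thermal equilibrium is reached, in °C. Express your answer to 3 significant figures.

T_f = 21.9 °C

Heat to bring ice to 0 °C and melt it: q₁ = 78.9×2.05×22.4 + 78.9×330.0 = 29660 J
Heat the water can supply cooling to 0 °C: 586.2×4.15×37.0 = 90011.0 J > q₁, so all ice melts.
Energy balance: 586.2×4.15×(37.0 − T) = 29660 + 78.9×4.15×(T − 0)
2432.73(37.0 − T) = 29660 + 327.435 T
90011.0 − 29660 = 2760.165 T
T = 60351.0 / 2760.165 = 21.86 °C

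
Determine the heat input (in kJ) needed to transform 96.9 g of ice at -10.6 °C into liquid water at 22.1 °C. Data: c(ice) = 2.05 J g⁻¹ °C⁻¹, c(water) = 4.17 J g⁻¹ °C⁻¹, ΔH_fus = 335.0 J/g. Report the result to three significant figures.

q1 (heat ice -10.6→0.0 °C): 96.9 × 2.05 × 10.6 = 2106 J
q2 (melt at 0 °C): 96.9 × 335.0 = 32462 J
q3 (heat water 0.0→22.1 °C): 96.9 × 4.17 × 22.1 = 8930 J
Total: 2106 + 32462 + 8930 = 43498 J = 43.5 kJ

q = 43.5 kJ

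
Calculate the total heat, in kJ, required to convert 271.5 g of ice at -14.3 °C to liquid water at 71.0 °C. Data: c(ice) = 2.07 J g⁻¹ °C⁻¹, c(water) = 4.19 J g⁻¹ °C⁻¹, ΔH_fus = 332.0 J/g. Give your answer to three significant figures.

q = 179 kJ

q1 (heat ice -14.3→0.0 °C): 271.5 × 2.07 × 14.3 = 8037 J
q2 (melt at 0 °C): 271.5 × 332.0 = 90138 J
q3 (heat water 0.0→71.0 °C): 271.5 × 4.19 × 71.0 = 80769 J
Total: 8037 + 90138 + 80769 = 178944 J = 179 kJ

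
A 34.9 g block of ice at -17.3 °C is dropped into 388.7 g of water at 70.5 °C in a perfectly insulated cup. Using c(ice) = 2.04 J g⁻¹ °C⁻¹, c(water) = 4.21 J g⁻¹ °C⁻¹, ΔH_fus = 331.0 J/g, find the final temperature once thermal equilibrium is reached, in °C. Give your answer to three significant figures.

T_f = 57.5 °C

Heat to bring ice to 0 °C and melt it: q₁ = 34.9×2.04×17.3 + 34.9×331.0 = 12784 J
Heat the water can supply cooling to 0 °C: 388.7×4.21×70.5 = 115368 J > q₁, so all ice melts.
Energy balance: 388.7×4.21×(70.5 − T) = 12784 + 34.9×4.21×(T − 0)
1636.427(70.5 − T) = 12784 + 146.929 T
115368 − 12784 = 1783.356 T
T = 102584 / 1783.356 = 57.52 °C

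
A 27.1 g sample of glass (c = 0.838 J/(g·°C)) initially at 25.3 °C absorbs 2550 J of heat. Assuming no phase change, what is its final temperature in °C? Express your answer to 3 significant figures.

ΔT = q / (m c) = 2550 / (27.1 × 0.838) = 112.3 °C
T_f = 25.3 + 112.3 = 137.6 °C

T_f = 138 °C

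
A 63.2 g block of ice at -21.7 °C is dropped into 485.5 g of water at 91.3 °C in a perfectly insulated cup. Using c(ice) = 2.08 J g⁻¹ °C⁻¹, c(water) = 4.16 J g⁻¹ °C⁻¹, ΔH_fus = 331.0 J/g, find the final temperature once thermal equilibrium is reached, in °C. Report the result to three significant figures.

T_f = 70.4 °C

Heat to bring ice to 0 °C and melt it: q₁ = 63.2×2.08×21.7 + 63.2×331.0 = 23772 J
Heat the water can supply cooling to 0 °C: 485.5×4.16×91.3 = 184397 J > q₁, so all ice melts.
Energy balance: 485.5×4.16×(91.3 − T) = 23772 + 63.2×4.16×(T − 0)
2019.68(91.3 − T) = 23772 + 262.912 T
184397 − 23772 = 2282.592 T
T = 160625 / 2282.592 = 70.37 °C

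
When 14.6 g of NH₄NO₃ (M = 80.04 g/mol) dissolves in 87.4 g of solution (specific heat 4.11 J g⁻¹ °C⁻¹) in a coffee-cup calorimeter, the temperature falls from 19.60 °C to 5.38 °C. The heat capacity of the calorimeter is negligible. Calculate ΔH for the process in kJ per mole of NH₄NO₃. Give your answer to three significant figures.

|ΔT| = |5.38 − 19.60| = 14.22 °C
|q_surr| = (87.4 × 4.11) × 14.22 = 359.214 × 14.22 = 5108 J
n(NH₄NO₃) = 14.6 / 80.04 = 0.1824 mol
Temperature fell, so q_rxn = +|q_surr| = 5.108 kJ
ΔH = q_rxn / n = 28.00 kJ/mol

ΔH = 28.0 kJ/mol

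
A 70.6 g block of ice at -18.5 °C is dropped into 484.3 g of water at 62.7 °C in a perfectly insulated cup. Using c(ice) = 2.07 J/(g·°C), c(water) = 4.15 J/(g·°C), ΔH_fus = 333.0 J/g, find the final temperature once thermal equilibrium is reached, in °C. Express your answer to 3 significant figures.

Heat to bring ice to 0 °C and melt it: q₁ = 70.6×2.07×18.5 + 70.6×333.0 = 26213 J
Heat the water can supply cooling to 0 °C: 484.3×4.15×62.7 = 126017 J > q₁, so all ice melts.
Energy balance: 484.3×4.15×(62.7 − T) = 26213 + 70.6×4.15×(T − 0)
2009.845(62.7 − T) = 26213 + 292.99 T
126017 − 26213 = 2302.835 T
T = 99804 / 2302.835 = 43.34 °C

T_f = 43.3 °C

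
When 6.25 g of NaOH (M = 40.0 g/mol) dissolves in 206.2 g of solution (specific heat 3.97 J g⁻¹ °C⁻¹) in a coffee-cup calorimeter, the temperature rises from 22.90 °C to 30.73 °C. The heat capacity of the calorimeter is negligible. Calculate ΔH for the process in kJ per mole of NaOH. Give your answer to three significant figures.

|ΔT| = |30.73 − 22.90| = 7.83 °C
|q_surr| = (206.2 × 3.97) × 7.83 = 818.614 × 7.83 = 6410 J
n(NaOH) = 6.25 / 40.0 = 0.1563 mol
Temperature rose, so q_rxn = −|q_surr| = -6.410 kJ
ΔH = q_rxn / n = -41.01 kJ/mol

ΔH = -41.0 kJ/mol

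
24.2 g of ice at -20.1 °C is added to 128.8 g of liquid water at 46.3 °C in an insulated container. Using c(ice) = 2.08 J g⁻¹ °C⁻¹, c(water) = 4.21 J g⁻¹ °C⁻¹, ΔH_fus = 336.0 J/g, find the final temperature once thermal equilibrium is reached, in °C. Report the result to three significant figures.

Heat to bring ice to 0 °C and melt it: q₁ = 24.2×2.08×20.1 + 24.2×336.0 = 9143.0 J
Heat the water can supply cooling to 0 °C: 128.8×4.21×46.3 = 25106.1 J > q₁, so all ice melts.
Energy balance: 128.8×4.21×(46.3 − T) = 9143.0 + 24.2×4.21×(T − 0)
542.248(46.3 − T) = 9143.0 + 101.882 T
25106.1 − 9143.0 = 644.130 T
T = 15963.1 / 644.130 = 24.78 °C

T_f = 24.8 °C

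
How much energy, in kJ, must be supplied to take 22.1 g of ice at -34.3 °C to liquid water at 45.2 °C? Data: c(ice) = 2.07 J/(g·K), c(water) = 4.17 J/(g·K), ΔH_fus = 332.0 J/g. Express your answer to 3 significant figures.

q1 (heat ice -34.3→0.0 °C): 22.1 × 2.07 × 34.3 = 1569 J
q2 (melt at 0 °C): 22.1 × 332.0 = 7337 J
q3 (heat water 0.0→45.2 °C): 22.1 × 4.17 × 45.2 = 4165 J
Total: 1569 + 7337 + 4165 = 13071 J = 13.1 kJ

q = 13.1 kJ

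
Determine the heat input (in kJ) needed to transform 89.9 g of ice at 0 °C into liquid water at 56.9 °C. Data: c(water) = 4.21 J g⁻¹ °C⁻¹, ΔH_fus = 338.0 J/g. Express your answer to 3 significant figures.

q1 (melt at 0 °C): 89.9 × 338.0 = 30386 J
q2 (heat water 0.0→56.9 °C): 89.9 × 4.21 × 56.9 = 21535 J
Total: 30386 + 21535 = 51921 J = 51.9 kJ

q = 51.9 kJ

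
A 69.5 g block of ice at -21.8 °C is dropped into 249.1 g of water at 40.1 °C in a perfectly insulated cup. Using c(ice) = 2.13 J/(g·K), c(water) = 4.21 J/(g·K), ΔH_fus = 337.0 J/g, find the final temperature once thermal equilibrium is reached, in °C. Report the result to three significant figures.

Heat to bring ice to 0 °C and melt it: q₁ = 69.5×2.13×21.8 + 69.5×337.0 = 26649 J
Heat the water can supply cooling to 0 °C: 249.1×4.21×40.1 = 42053.3 J > q₁, so all ice melts.
Energy balance: 249.1×4.21×(40.1 − T) = 26649 + 69.5×4.21×(T − 0)
1048.711(40.1 − T) = 26649 + 292.595 T
42053.3 − 26649 = 1341.306 T
T = 15404.3 / 1341.306 = 11.48 °C

T_f = 11.5 °C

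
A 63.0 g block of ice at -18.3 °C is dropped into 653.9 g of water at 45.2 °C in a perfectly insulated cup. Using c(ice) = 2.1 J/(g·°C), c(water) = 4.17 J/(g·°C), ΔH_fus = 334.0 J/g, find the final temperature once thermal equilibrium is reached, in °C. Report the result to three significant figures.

Heat to bring ice to 0 °C and melt it: q₁ = 63.0×2.1×18.3 + 63.0×334.0 = 23463 J
Heat the water can supply cooling to 0 °C: 653.9×4.17×45.2 = 123250 J > q₁, so all ice melts.
Energy balance: 653.9×4.17×(45.2 − T) = 23463 + 63.0×4.17×(T − 0)
2726.763(45.2 − T) = 23463 + 262.71 T
123250 − 23463 = 2989.473 T
T = 99787 / 2989.473 = 33.38 °C

T_f = 33.4 °C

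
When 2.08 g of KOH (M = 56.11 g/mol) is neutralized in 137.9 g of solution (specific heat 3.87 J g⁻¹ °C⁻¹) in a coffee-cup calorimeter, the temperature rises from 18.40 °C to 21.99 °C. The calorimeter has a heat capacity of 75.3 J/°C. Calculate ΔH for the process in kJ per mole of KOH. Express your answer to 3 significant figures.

|ΔT| = |21.99 − 18.40| = 3.59 °C
|q_surr| = (137.9 × 3.87 + 75.3) × 3.59 = 608.973 × 3.59 = 2186 J
n(KOH) = 2.08 / 56.11 = 0.03707 mol
Temperature rose, so q_rxn = −|q_surr| = -2.186 kJ
ΔH = q_rxn / n = -58.97 kJ/mol

ΔH = -59.0 kJ/mol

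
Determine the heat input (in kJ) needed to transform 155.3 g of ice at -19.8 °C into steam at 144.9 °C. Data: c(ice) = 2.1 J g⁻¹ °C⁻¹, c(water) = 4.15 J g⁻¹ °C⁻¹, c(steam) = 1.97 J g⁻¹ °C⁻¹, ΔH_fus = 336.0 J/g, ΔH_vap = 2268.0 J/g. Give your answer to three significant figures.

q = 489 kJ

q1 (heat ice -19.8→0.0 °C): 155.3 × 2.1 × 19.8 = 6457 J
q2 (melt at 0 °C): 155.3 × 336.0 = 52181 J
q3 (heat water 0.0→100.0 °C): 155.3 × 4.15 × 100.0 = 64450 J
q4 (vaporize at 100 °C): 155.3 × 2268.0 = 352220 J
q5 (heat steam 100.0→144.9 °C): 155.3 × 1.97 × 44.9 = 13737 J
Total: 6457 + 52181 + 64450 + 352220 + 13737 = 489045 J = 489 kJ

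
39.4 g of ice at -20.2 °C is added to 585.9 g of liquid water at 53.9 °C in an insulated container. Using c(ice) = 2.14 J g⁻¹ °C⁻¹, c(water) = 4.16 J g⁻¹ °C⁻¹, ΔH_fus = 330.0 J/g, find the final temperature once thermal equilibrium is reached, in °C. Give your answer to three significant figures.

T_f = 44.9 °C

Heat to bring ice to 0 °C and melt it: q₁ = 39.4×2.14×20.2 + 39.4×330.0 = 14705 J
Heat the water can supply cooling to 0 °C: 585.9×4.16×53.9 = 131373 J > q₁, so all ice melts.
Energy balance: 585.9×4.16×(53.9 − T) = 14705 + 39.4×4.16×(T − 0)
2437.344(53.9 − T) = 14705 + 163.904 T
131373 − 14705 = 2601.248 T
T = 116668 / 2601.248 = 44.85 °C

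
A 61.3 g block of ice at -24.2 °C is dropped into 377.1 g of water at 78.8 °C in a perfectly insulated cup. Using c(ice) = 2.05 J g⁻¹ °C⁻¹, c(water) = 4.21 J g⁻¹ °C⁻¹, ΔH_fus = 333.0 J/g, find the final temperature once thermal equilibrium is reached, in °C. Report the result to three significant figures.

T_f = 55.1 °C

Heat to bring ice to 0 °C and melt it: q₁ = 61.3×2.05×24.2 + 61.3×333.0 = 23454 J
Heat the water can supply cooling to 0 °C: 377.1×4.21×78.8 = 125102 J > q₁, so all ice melts.
Energy balance: 377.1×4.21×(78.8 − T) = 23454 + 61.3×4.21×(T − 0)
1587.591(78.8 − T) = 23454 + 258.073 T
125102 − 23454 = 1845.664 T
T = 101648 / 1845.664 = 55.07 °C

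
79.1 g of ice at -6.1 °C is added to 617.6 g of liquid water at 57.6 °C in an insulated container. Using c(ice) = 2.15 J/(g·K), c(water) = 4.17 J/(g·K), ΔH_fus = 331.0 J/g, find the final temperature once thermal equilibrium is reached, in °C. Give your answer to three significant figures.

T_f = 41.7 °C

Heat to bring ice to 0 °C and melt it: q₁ = 79.1×2.15×6.1 + 79.1×331.0 = 27219 J
Heat the water can supply cooling to 0 °C: 617.6×4.17×57.6 = 148343 J > q₁, so all ice melts.
Energy balance: 617.6×4.17×(57.6 − T) = 27219 + 79.1×4.17×(T − 0)
2575.392(57.6 − T) = 27219 + 329.847 T
148343 − 27219 = 2905.239 T
T = 121124 / 2905.239 = 41.69 °C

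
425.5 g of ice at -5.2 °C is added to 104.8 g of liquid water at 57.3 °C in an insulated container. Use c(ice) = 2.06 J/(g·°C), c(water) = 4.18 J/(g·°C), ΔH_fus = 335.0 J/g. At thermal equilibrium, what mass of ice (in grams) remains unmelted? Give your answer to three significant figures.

m_ice remaining = 364 g

Heat to warm all ice to 0 °C: 425.5×2.06×5.2 = 4558.0 J
Heat released by water cooling to 0 °C: 104.8×4.18×57.3 = 25101 J
25101 J < 4558.0 + 425.5×335.0 = 147100.5 J, so not all ice melts; final T = 0 °C.
Heat left for melting: 25101 − 4558.0 = 20543.0 J
Mass melted = 20543.0 / 335.0 = 61.32 g
Ice remaining = 425.5 − 61.32 = 364.18 g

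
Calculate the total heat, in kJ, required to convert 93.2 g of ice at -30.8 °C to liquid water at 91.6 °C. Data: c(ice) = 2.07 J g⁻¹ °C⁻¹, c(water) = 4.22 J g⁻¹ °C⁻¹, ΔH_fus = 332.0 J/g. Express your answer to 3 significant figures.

q = 72.9 kJ

q1 (heat ice -30.8→0.0 °C): 93.2 × 2.07 × 30.8 = 5942 J
q2 (melt at 0 °C): 93.2 × 332.0 = 30942 J
q3 (heat water 0.0→91.6 °C): 93.2 × 4.22 × 91.6 = 36027 J
Total: 5942 + 30942 + 36027 = 72911 J = 72.9 kJ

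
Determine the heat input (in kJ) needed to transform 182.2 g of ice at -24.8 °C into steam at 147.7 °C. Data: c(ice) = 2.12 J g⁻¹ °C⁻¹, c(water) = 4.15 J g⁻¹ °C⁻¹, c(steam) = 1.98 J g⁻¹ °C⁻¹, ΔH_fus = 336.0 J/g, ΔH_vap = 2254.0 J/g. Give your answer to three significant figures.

q = 574 kJ

q1 (heat ice -24.8→0.0 °C): 182.2 × 2.12 × 24.8 = 9579 J
q2 (melt at 0 °C): 182.2 × 336.0 = 61219 J
q3 (heat water 0.0→100.0 °C): 182.2 × 4.15 × 100.0 = 75613 J
q4 (vaporize at 100 °C): 182.2 × 2254.0 = 410679 J
q5 (heat steam 100.0→147.7 °C): 182.2 × 1.98 × 47.7 = 17208 J
Total: 9579 + 61219 + 75613 + 410679 + 17208 = 574298 J = 574 kJ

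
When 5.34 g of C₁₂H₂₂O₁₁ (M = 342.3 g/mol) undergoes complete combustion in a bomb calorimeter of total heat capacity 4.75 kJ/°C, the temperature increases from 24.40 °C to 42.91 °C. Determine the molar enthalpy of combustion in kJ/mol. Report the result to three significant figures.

ΔT = 42.91 − 24.40 = 18.51 °C
q_cal = C_cal × ΔT = 4.75 × 18.51 = 87.9225 kJ
n = 5.34 / 342.3 = 0.01560 mol
q_rxn = −q_cal = -87.9225 kJ
ΔH = -87.9225 / 0.01560 = -5636 kJ/mol

ΔH = -5640 kJ/mol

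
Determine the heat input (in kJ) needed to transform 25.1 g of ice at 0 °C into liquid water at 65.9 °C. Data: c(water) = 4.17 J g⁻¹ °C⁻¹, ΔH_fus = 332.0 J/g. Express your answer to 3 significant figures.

q1 (melt at 0 °C): 25.1 × 332.0 = 8333 J
q2 (heat water 0.0→65.9 °C): 25.1 × 4.17 × 65.9 = 6898 J
Total: 8333 + 6898 = 15231 J = 15.2 kJ

q = 15.2 kJ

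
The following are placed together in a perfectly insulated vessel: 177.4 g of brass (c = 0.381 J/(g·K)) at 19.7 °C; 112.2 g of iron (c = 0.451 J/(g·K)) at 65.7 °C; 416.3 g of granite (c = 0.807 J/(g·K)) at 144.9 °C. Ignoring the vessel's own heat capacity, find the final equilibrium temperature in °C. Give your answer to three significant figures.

Σ mᵢcᵢ(T − Tᵢ) = 0  ⇒  T = Σ mᵢcᵢTᵢ / Σ mᵢcᵢ
Σ mᵢcᵢ = 177.4×0.381 + 112.2×0.451 + 416.3×0.807 = 454.1457
Σ mᵢcᵢTᵢ = 67.5894×19.7 + 50.6022×65.7 + 335.9541×144.9 = 53336
T = 53336 / 454.1457 = 117.4 °C

T_f = 117 °C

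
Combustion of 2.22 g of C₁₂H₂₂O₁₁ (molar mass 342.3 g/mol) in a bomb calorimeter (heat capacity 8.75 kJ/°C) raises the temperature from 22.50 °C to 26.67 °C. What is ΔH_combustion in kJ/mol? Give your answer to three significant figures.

ΔH = -5630 kJ/mol

ΔT = 26.67 − 22.50 = 4.17 °C
q_cal = C_cal × ΔT = 8.75 × 4.17 = 36.4875 kJ
n = 2.22 / 342.3 = 0.006486 mol
q_rxn = −q_cal = -36.4875 kJ
ΔH = -36.4875 / 0.006486 = -5626 kJ/mol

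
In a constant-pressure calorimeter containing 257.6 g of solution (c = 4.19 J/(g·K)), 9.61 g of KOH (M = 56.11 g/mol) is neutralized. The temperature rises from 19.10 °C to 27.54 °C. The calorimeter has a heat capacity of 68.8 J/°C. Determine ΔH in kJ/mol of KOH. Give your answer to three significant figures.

ΔH = -56.6 kJ/mol

|ΔT| = |27.54 − 19.10| = 8.44 °C
|q_surr| = (257.6 × 4.19 + 68.8) × 8.44 = 1148.144 × 8.44 = 9690 J
n(KOH) = 9.61 / 56.11 = 0.1713 mol
Temperature rose, so q_rxn = −|q_surr| = -9.690 kJ
ΔH = q_rxn / n = -56.57 kJ/mol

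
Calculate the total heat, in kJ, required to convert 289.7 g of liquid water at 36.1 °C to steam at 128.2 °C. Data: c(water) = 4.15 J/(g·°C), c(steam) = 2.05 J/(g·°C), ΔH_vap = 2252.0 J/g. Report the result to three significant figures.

q1 (heat water 36.1→100.0 °C): 289.7 × 4.15 × 63.9 = 76824 J
q2 (vaporize at 100 °C): 289.7 × 2252.0 = 652404 J
q3 (heat steam 100.0→128.2 °C): 289.7 × 2.05 × 28.2 = 16748 J
Total: 76824 + 652404 + 16748 = 745976 J = 746 kJ

q = 746 kJ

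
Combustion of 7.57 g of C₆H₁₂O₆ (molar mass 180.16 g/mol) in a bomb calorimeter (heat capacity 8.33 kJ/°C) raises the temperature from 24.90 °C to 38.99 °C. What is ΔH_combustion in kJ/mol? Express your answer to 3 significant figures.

ΔT = 38.99 − 24.90 = 14.09 °C
q_cal = C_cal × ΔT = 8.33 × 14.09 = 117.3697 kJ
n = 7.57 / 180.16 = 0.04202 mol
q_rxn = −q_cal = -117.3697 kJ
ΔH = -117.3697 / 0.04202 = -2793 kJ/mol

ΔH = -2790 kJ/mol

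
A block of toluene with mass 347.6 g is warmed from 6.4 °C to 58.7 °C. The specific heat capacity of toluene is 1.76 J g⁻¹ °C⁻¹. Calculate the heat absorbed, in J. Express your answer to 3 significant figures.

q = 32000 J

q = m c ΔT = 347.6 × 1.76 × (58.7 − 6.4)
q = 347.6 × 1.76 × 52.3 = 32000 J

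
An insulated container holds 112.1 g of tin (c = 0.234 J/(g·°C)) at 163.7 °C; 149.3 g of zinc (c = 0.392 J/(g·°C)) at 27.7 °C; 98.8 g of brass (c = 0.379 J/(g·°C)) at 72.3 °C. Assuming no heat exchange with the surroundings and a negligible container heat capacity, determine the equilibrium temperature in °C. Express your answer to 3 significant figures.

T_f = 70.6 °C

Σ mᵢcᵢ(T − Tᵢ) = 0  ⇒  T = Σ mᵢcᵢTᵢ / Σ mᵢcᵢ
Σ mᵢcᵢ = 112.1×0.234 + 149.3×0.392 + 98.8×0.379 = 122.2022
Σ mᵢcᵢTᵢ = 26.2314×163.7 + 58.5256×27.7 + 37.4452×72.3 = 8622.5
T = 8622.5 / 122.2022 = 70.56 °C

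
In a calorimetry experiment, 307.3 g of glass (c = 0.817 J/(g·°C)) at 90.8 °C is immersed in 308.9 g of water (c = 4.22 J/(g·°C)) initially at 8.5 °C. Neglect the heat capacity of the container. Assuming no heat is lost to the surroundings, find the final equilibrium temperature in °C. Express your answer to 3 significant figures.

T_f = 21.8 °C

Heat lost by glass = heat gained by water.
(307.3)(0.817)(90.8 − T) = (308.9)(4.22)(T − 8.5)
251.0641 (90.8 − T) = 1303.558 (T − 8.5)
22797 − 251.0641 T = 1303.558 T − 11080
33877 = 1554.6221 T
T = 21.79 °C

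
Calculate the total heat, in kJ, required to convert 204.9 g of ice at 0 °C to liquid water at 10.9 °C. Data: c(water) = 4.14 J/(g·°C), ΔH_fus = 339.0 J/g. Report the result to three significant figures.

q = 78.7 kJ

q1 (melt at 0 °C): 204.9 × 339.0 = 69461 J
q2 (heat water 0.0→10.9 °C): 204.9 × 4.14 × 10.9 = 9246 J
Total: 69461 + 9246 = 78707 J = 78.7 kJ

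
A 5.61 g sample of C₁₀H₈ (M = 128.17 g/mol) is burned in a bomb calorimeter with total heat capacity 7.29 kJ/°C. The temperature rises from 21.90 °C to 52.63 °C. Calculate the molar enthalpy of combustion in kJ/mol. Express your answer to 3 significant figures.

ΔH = -5120 kJ/mol

ΔT = 52.63 − 21.90 = 30.73 °C
q_cal = C_cal × ΔT = 7.29 × 30.73 = 224.0217 kJ
n = 5.61 / 128.17 = 0.04377 mol
q_rxn = −q_cal = -224.0217 kJ
ΔH = -224.0217 / 0.04377 = -5118 kJ/mol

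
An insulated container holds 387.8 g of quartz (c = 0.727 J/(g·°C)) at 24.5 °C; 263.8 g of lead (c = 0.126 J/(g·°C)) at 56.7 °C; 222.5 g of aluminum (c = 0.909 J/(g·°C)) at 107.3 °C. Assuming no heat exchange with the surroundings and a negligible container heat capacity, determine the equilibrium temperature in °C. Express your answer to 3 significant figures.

T_f = 58.9 °C

Σ mᵢcᵢ(T − Tᵢ) = 0  ⇒  T = Σ mᵢcᵢTᵢ / Σ mᵢcᵢ
Σ mᵢcᵢ = 387.8×0.727 + 263.8×0.126 + 222.5×0.909 = 517.4219
Σ mᵢcᵢTᵢ = 281.9306×24.5 + 33.2388×56.7 + 202.2525×107.3 = 30494
T = 30494 / 517.4219 = 58.93 °C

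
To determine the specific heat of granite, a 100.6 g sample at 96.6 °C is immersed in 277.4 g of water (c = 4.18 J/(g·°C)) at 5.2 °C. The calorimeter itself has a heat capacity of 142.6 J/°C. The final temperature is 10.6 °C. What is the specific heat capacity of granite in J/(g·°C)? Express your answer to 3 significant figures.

q_gained = (277.4 × 4.18 + 142.6) × (10.6 − 5.2) = 7032 J
q_lost = 100.6 × c × (96.6 − 10.6) = 8651.6 c
Set equal: c = 7032 / 8651.6 = 0.813 J/(g·°C)

c = 0.813 J/(g·°C)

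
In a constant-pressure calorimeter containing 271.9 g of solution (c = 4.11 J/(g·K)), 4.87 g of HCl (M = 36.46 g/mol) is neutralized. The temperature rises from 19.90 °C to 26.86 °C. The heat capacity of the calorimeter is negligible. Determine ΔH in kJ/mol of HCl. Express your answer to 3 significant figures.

ΔH = -58.2 kJ/mol

|ΔT| = |26.86 − 19.90| = 6.96 °C
|q_surr| = (271.9 × 4.11) × 6.96 = 1117.509 × 6.96 = 7778 J
n(HCl) = 4.87 / 36.46 = 0.1336 mol
Temperature rose, so q_rxn = −|q_surr| = -7.778 kJ
ΔH = q_rxn / n = -58.22 kJ/mol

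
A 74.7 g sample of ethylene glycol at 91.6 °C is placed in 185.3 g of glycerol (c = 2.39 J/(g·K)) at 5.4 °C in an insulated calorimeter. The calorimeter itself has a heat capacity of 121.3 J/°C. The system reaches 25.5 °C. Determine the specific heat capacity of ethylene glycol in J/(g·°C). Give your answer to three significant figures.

c = 2.30 J/(g·°C)

q_gained = (185.3 × 2.39 + 121.3) × (25.5 − 5.4) = 11340 J
q_lost = 74.7 × c × (91.6 − 25.5) = 4937.67 c
Set equal: c = 11340 / 4937.67 = 2.30 J/(g·°C)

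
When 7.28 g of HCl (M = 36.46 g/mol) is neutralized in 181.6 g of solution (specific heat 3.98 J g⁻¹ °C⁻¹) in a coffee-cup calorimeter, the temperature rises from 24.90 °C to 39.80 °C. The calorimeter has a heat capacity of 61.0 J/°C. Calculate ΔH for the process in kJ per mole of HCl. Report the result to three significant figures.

|ΔT| = |39.80 − 24.90| = 14.90 °C
|q_surr| = (181.6 × 3.98 + 61.0) × 14.90 = 783.768 × 14.90 = 11680 J
n(HCl) = 7.28 / 36.46 = 0.1997 mol
Temperature rose, so q_rxn = −|q_surr| = -11.68 kJ
ΔH = q_rxn / n = -58.49 kJ/mol

ΔH = -58.5 kJ/mol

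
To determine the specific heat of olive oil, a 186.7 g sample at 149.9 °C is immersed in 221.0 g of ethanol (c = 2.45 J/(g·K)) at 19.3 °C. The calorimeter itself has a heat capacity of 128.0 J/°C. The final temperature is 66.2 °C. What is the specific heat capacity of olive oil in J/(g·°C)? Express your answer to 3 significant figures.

q_gained = (221.0 × 2.45 + 128.0) × (66.2 − 19.3) = 31400 J
q_lost = 186.7 × c × (149.9 − 66.2) = 15626.79 c
Set equal: c = 31400 / 15626.79 = 2.01 J/(g·°C)

c = 2.01 J/(g·°C)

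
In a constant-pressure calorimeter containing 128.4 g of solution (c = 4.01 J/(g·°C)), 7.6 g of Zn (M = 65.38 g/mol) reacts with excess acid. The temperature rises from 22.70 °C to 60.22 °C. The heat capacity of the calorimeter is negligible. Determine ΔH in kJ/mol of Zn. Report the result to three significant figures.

|ΔT| = |60.22 − 22.70| = 37.52 °C
|q_surr| = (128.4 × 4.01) × 37.52 = 514.884 × 37.52 = 19320 J
n(Zn) = 7.6 / 65.38 = 0.1162 mol
Temperature rose, so q_rxn = −|q_surr| = -19.32 kJ
ΔH = q_rxn / n = -166.3 kJ/mol

ΔH = -166 kJ/mol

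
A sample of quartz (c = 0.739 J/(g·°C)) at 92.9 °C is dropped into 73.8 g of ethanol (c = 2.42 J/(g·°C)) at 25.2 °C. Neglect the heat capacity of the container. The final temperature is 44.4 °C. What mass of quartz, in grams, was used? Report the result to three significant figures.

m = 95.7 g

q_gained = (73.8 × 2.42) × (44.4 − 25.2) = 3429 J
q_lost = m × 0.739 × (92.9 − 44.4) = 35.8415 m
m = 3429 / 35.8415 = 95.7 g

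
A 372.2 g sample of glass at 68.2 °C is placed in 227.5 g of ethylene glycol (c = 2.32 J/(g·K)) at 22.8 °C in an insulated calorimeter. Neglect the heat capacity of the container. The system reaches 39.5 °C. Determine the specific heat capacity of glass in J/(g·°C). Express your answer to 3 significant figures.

c = 0.825 J/(g·°C)

q_gained = (227.5 × 2.32) × (39.5 − 22.8) = 8814 J
q_lost = 372.2 × c × (68.2 − 39.5) = 10682.14 c
Set equal: c = 8814 / 10682.14 = 0.825 J/(g·°C)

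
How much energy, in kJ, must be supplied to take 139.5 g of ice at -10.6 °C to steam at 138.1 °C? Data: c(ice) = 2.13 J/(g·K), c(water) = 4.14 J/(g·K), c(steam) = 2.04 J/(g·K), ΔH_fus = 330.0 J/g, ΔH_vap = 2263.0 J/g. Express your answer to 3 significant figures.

q = 433 kJ

q1 (heat ice -10.6→0.0 °C): 139.5 × 2.13 × 10.6 = 3150 J
q2 (melt at 0 °C): 139.5 × 330.0 = 46035 J
q3 (heat water 0.0→100.0 °C): 139.5 × 4.14 × 100.0 = 57753 J
q4 (vaporize at 100 °C): 139.5 × 2263.0 = 315689 J
q5 (heat steam 100.0→138.1 °C): 139.5 × 2.04 × 38.1 = 10842 J
Total: 3150 + 46035 + 57753 + 315689 + 10842 = 433469 J = 433 kJ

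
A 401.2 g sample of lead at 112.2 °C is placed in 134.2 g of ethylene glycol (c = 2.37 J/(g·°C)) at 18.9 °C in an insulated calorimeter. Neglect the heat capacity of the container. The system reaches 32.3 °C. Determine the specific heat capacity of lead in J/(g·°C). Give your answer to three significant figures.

q_gained = (134.2 × 2.37) × (32.3 − 18.9) = 4262 J
q_lost = 401.2 × c × (112.2 − 32.3) = 32055.88 c
Set equal: c = 4262 / 32055.88 = 0.133 J/(g·°C)

c = 0.133 J/(g·°C)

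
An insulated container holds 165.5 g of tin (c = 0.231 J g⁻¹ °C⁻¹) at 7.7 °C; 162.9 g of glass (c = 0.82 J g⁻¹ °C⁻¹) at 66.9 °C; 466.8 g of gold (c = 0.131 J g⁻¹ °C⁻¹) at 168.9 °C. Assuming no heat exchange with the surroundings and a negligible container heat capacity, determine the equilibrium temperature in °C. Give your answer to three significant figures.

T_f = 84.0 °C

Σ mᵢcᵢ(T − Tᵢ) = 0  ⇒  T = Σ mᵢcᵢTᵢ / Σ mᵢcᵢ
Σ mᵢcᵢ = 165.5×0.231 + 162.9×0.82 + 466.8×0.131 = 232.9593
Σ mᵢcᵢTᵢ = 38.2305×7.7 + 133.578×66.9 + 61.1508×168.9 = 19559
T = 19559 / 232.9593 = 83.96 °C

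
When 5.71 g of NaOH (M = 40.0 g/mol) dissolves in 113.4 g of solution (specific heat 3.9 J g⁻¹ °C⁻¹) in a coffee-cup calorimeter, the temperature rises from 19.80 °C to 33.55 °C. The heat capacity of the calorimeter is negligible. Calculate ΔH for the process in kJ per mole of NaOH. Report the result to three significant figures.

|ΔT| = |33.55 − 19.80| = 13.75 °C
|q_surr| = (113.4 × 3.9) × 13.75 = 442.26 × 13.75 = 6081 J
n(NaOH) = 5.71 / 40.0 = 0.1428 mol
Temperature rose, so q_rxn = −|q_surr| = -6.081 kJ
ΔH = q_rxn / n = -42.58 kJ/mol

ΔH = -42.6 kJ/mol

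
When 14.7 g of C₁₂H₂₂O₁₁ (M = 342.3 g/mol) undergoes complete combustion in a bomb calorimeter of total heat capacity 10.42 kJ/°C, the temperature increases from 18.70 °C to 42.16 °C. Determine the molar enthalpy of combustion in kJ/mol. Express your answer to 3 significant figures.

ΔH = -5690 kJ/mol

ΔT = 42.16 − 18.70 = 23.46 °C
q_cal = C_cal × ΔT = 10.42 × 23.46 = 244.4532 kJ
n = 14.7 / 342.3 = 0.04294 mol
q_rxn = −q_cal = -244.4532 kJ
ΔH = -244.4532 / 0.04294 = -5693 kJ/mol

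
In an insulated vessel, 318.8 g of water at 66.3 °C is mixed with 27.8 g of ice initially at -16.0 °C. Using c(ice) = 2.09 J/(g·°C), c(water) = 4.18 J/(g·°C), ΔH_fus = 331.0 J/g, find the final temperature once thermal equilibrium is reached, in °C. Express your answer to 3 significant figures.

Heat to bring ice to 0 °C and melt it: q₁ = 27.8×2.09×16.0 + 27.8×331.0 = 10131 J
Heat the water can supply cooling to 0 °C: 318.8×4.18×66.3 = 88350.3 J > q₁, so all ice melts.
Energy balance: 318.8×4.18×(66.3 − T) = 10131 + 27.8×4.18×(T − 0)
1332.584(66.3 − T) = 10131 + 116.204 T
88350.3 − 10131 = 1448.788 T
T = 78219.3 / 1448.788 = 53.99 °C

T_f = 54.0 °C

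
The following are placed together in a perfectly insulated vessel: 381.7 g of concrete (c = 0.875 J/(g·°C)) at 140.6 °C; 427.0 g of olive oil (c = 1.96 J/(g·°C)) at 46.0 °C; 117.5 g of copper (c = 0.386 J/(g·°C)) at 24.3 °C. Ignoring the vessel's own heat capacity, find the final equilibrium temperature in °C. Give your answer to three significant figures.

Σ mᵢcᵢ(T − Tᵢ) = 0  ⇒  T = Σ mᵢcᵢTᵢ / Σ mᵢcᵢ
Σ mᵢcᵢ = 381.7×0.875 + 427.0×1.96 + 117.5×0.386 = 1216.2625
Σ mᵢcᵢTᵢ = 333.9875×140.6 + 836.92×46.0 + 45.355×24.3 = 86559
T = 86559 / 1216.2625 = 71.17 °C

T_f = 71.2 °C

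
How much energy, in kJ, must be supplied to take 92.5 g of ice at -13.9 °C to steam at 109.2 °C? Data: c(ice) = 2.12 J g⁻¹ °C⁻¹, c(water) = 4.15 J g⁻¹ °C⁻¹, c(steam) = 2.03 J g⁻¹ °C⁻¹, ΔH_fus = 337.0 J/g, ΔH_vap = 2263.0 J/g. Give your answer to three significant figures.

q = 283 kJ

q1 (heat ice -13.9→0.0 °C): 92.5 × 2.12 × 13.9 = 2726 J
q2 (melt at 0 °C): 92.5 × 337.0 = 31173 J
q3 (heat water 0.0→100.0 °C): 92.5 × 4.15 × 100.0 = 38388 J
q4 (vaporize at 100 °C): 92.5 × 2263.0 = 209328 J
q5 (heat steam 100.0→109.2 °C): 92.5 × 2.03 × 9.2 = 1728 J
Total: 2726 + 31173 + 38388 + 209328 + 1728 = 283343 J = 283 kJ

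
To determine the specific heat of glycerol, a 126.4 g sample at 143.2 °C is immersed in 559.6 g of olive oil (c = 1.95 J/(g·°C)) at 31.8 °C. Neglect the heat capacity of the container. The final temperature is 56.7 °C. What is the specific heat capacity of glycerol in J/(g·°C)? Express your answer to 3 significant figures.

c = 2.49 J/(g·°C)

q_gained = (559.6 × 1.95) × (56.7 − 31.8) = 27170 J
q_lost = 126.4 × c × (143.2 − 56.7) = 10933.6 c
Set equal: c = 27170 / 10933.6 = 2.49 J/(g·°C)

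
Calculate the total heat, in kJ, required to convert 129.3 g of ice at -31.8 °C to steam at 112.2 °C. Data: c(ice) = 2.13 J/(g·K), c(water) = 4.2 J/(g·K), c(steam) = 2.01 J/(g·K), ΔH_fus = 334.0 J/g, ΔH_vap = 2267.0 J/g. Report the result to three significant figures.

q = 403 kJ

q1 (heat ice -31.8→0.0 °C): 129.3 × 2.13 × 31.8 = 8758 J
q2 (melt at 0 °C): 129.3 × 334.0 = 43186 J
q3 (heat water 0.0→100.0 °C): 129.3 × 4.2 × 100.0 = 54306 J
q4 (vaporize at 100 °C): 129.3 × 2267.0 = 293123 J
q5 (heat steam 100.0→112.2 °C): 129.3 × 2.01 × 12.2 = 3171 J
Total: 8758 + 43186 + 54306 + 293123 + 3171 = 402544 J = 403 kJ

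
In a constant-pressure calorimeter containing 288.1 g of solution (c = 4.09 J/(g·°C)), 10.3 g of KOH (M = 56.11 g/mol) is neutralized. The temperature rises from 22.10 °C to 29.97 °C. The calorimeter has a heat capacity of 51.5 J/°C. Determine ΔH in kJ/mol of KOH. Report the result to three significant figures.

|ΔT| = |29.97 − 22.10| = 7.87 °C
|q_surr| = (288.1 × 4.09 + 51.5) × 7.87 = 1229.829 × 7.87 = 9679 J
n(KOH) = 10.3 / 56.11 = 0.1836 mol
Temperature rose, so q_rxn = −|q_surr| = -9.679 kJ
ΔH = q_rxn / n = -52.72 kJ/mol

ΔH = -52.7 kJ/mol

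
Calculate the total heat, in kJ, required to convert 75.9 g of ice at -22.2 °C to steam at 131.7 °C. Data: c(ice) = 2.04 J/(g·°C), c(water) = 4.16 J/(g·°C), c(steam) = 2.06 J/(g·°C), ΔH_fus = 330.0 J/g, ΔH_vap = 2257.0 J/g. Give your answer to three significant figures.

q1 (heat ice -22.2→0.0 °C): 75.9 × 2.04 × 22.2 = 3437 J
q2 (melt at 0 °C): 75.9 × 330.0 = 25047 J
q3 (heat water 0.0→100.0 °C): 75.9 × 4.16 × 100.0 = 31574 J
q4 (vaporize at 100 °C): 75.9 × 2257.0 = 171306 J
q5 (heat steam 100.0→131.7 °C): 75.9 × 2.06 × 31.7 = 4956 J
Total: 3437 + 25047 + 31574 + 171306 + 4956 = 236320 J = 236 kJ

q = 236 kJ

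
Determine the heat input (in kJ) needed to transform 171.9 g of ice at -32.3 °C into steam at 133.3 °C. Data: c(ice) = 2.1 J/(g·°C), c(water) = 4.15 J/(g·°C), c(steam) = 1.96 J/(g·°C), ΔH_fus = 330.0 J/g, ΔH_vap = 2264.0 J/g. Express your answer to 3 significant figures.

q = 540 kJ

q1 (heat ice -32.3→0.0 °C): 171.9 × 2.1 × 32.3 = 11660 J
q2 (melt at 0 °C): 171.9 × 330.0 = 56727 J
q3 (heat water 0.0→100.0 °C): 171.9 × 4.15 × 100.0 = 71339 J
q4 (vaporize at 100 °C): 171.9 × 2264.0 = 389182 J
q5 (heat steam 100.0→133.3 °C): 171.9 × 1.96 × 33.3 = 11220 J
Total: 11660 + 56727 + 71339 + 389182 + 11220 = 540128 J = 540 kJ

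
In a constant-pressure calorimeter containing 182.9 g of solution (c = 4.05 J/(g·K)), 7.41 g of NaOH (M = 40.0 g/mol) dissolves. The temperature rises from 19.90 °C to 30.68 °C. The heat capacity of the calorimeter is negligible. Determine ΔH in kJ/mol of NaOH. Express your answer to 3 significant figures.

ΔH = -43.1 kJ/mol

|ΔT| = |30.68 − 19.90| = 10.78 °C
|q_surr| = (182.9 × 4.05) × 10.78 = 740.745 × 10.78 = 7985 J
n(NaOH) = 7.41 / 40.0 = 0.1853 mol
Temperature rose, so q_rxn = −|q_surr| = -7.985 kJ
ΔH = q_rxn / n = -43.09 kJ/mol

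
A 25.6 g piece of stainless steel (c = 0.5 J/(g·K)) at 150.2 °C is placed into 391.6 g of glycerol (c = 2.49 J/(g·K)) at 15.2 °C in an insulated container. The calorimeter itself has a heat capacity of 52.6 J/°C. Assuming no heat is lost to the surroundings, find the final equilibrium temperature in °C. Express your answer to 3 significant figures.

Heat lost by stainless steel = heat gained by glycerol + calorimeter.
(25.6)(0.5)(150.2 − T) = [(391.6)(2.49) + 52.6](T − 15.2)
12.8 (150.2 − T) = 1027.684 (T − 15.2)
1922.6 − 12.8 T = 1027.684 T − 15621
17543.6 = 1040.484 T
T = 16.86 °C

T_f = 16.9 °C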